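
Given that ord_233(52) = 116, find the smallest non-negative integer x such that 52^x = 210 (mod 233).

Baby-step giant-step with m = ceil(sqrt(116)) = 11.
Baby table (52^j mod 233 for j=0..10):
  0:1  1:52  2:141  3:109  4:76  5:224  6:231  7:129
  8:184  9:15  10:81
Giant step factor: 52^(-11) ≡ 13 (mod 233).
Scan 210·13^i mod 233 for i = 0, 1, …:
  i=0: 210   i=1: 167   i=2: 74   i=3: 30
  i=4: 157   i=5: 177   i=6: 204   i=7: 89
  i=8: 225   i=9: 129
Match at i=9, j=7: x = 9·11 + 7 = 106.

106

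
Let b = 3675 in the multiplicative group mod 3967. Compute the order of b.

The order of 3675 must divide p − 1 = 3966 = 2 · 3 · 661.
Divisors: 1, 2, 3, 6, 661, 1322, 1983, 3966.
Check each in increasing order: 3675^1 ≡ 3675;  3675^2 ≡ 1957;  3675^3 ≡ 3771;  3675^6 ≡ 2713;  3675^661 ≡ 889;  3675^1322 ≡ 888;  3675^1983 ≡ 3966;  3675^3966 ≡ 1.
Smallest exponent giving 1 is 3966.

3966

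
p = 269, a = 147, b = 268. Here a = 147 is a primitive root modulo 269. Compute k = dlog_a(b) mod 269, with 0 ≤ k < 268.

134

Baby-step giant-step with m = ceil(sqrt(268)) = 17.
Baby table (147^j mod 269 for j=0..16):
  0:1  1:147  2:89  3:171  4:120  5:155  6:189  7:76
  8:143  9:39  10:84  11:243  12:213  13:107  14:127  15:108
  16:5
Giant step factor: 147^(-17) ≡ 198 (mod 269).
Scan 268·198^i mod 269 for i = 0, 1, …:
  i=0: 268   i=1: 71   i=2: 70   i=3: 141
  i=4: 211   i=5: 83   i=6: 25   i=7: 108
Match at i=7, j=15: k = 7·17 + 15 = 134.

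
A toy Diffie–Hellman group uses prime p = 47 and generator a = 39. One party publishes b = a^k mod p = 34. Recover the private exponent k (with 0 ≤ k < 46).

Baby-step giant-step with m = ceil(sqrt(46)) = 7.
Baby table (39^j mod 47 for j=0..6):
  0:1  1:39  2:17  3:5  4:7  5:38  6:25
Giant step factor: 39^(-7) ≡ 43 (mod 47).
Scan 34·43^i mod 47 for i = 0, 1, …:
  i=0: 34   i=1: 5
Match at i=1, j=3: k = 1·7 + 3 = 10.

10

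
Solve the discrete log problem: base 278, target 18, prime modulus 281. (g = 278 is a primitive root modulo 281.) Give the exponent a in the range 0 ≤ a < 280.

206

Baby-step giant-step with m = ceil(sqrt(280)) = 17.
Baby table (278^j mod 281 for j=0..16):
  0:1  1:278  2:9  3:254  4:81  5:38  6:167  7:61
  8:98  9:268  10:39  11:164  12:70  13:71  14:68  15:77
  16:50
Giant step factor: 278^(-17) ≡ 133 (mod 281).
Scan 18·133^i mod 281 for i = 0, 1, …:
  i=0: 18   i=1: 146   i=2: 29   i=3: 204
  i=4: 156   i=5: 235   i=6: 64   i=7: 82
  i=8: 228   i=9: 257   i=10: 180   i=11: 55
  i=12: 9
Match at i=12, j=2: a = 12·17 + 2 = 206.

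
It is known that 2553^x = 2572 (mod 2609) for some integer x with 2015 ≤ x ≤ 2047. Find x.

Compute 2553^2015 mod 2609 = 836, then multiply by 2553 repeatedly:
  2553^2015=836  2553^2016=146  2553^2017=2260  2553^2018=1281  2553^2019=1316
  2553^2020=1965  2553^2021=2147  2553^2022=2391  2553^2023=1772  2553^2024=2519
  2553^2025=2431  2553^2026=2141  2553^2027=118  2553^2028=1219  2553^2029=2179
  2553^2030=599  2553^2031=373  2553^2032=2593  2553^2033=896  2553^2034=2004
  2553^2035=2572
Found 2572 at exponent 2035.

2035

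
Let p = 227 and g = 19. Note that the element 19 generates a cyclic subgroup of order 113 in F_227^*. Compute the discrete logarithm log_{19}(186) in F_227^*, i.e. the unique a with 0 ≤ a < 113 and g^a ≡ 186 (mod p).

42

Baby-step giant-step with m = ceil(sqrt(113)) = 11.
Baby table (19^j mod 227 for j=0..10):
  0:1  1:19  2:134  3:49  4:23  5:210  6:131  7:219
  8:75  9:63  10:62
Giant step factor: 19^(-11) ≡ 132 (mod 227).
Scan 186·132^i mod 227 for i = 0, 1, …:
  i=0: 186   i=1: 36   i=2: 212   i=3: 63
Match at i=3, j=9: a = 3·11 + 9 = 42.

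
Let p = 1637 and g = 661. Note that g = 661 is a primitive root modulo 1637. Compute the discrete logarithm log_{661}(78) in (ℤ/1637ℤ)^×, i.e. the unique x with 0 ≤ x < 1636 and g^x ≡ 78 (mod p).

514

Baby-step giant-step with m = ceil(sqrt(1636)) = 41.
Baby table (661^j mod 1637 for j=0..40):
  0:1  1:661  2:1479  3:330  4:409  5:244  6:858  7:736
  8:307  9:1576  10:604  11:1453  12:1151  13:1243  14:1486  15:46
  16:940  17:917  18:447  19:807  20:1402  21:180  22:1116  23:1026
  24:468  25:1592  26:1358  27:562  28:1520  29:1239  30:479  31:678
  32:1257  33:918  34:1108  35:649  36:95  37:589  38:1360  39:247
  40:1204
Giant step factor: 661^(-41) ≡ 831 (mod 1637).
Scan 78·831^i mod 1637 for i = 0, 1, …:
  i=0: 78   i=1: 975   i=2: 1547   i=3: 512
  i=4: 1489   i=5: 1424   i=6: 1430   i=7: 1505
  i=8: 1624   i=9: 656   i=10: 15   i=11: 1006
  i=12: 1116
Match at i=12, j=22: x = 12·41 + 22 = 514.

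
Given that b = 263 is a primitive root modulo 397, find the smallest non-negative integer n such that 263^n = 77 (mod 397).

377

Baby-step giant-step with m = ceil(sqrt(396)) = 20.
Baby table (263^j mod 397 for j=0..19):
  0:1  1:263  2:91  3:113  4:341  5:358  6:65  7:24
  8:357  9:199  10:330  11:244  12:255  13:369  14:179  15:231
  16:12  17:377  18:298  19:165
Giant step factor: 263^(-20) ≡ 192 (mod 397).
Scan 77·192^i mod 397 for i = 0, 1, …:
  i=0: 77   i=1: 95   i=2: 375   i=3: 143
  i=4: 63   i=5: 186   i=6: 379   i=7: 117
  i=8: 232   i=9: 80     …   i=17: 339
  i=18: 377
Match at i=18, j=17: n = 18·20 + 17 = 377.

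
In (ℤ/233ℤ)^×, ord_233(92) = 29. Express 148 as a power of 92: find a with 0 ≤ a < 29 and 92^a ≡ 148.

Successive powers of 92 modulo 233:
  92^0=1  92^1=92  92^2=76  92^3=2  92^4=184  92^5=152
  92^6=4  92^7=135  92^8=71  92^9=8  92^10=37  92^11=142
  92^12=16  92^13=74  92^14=51  92^15=32  92^16=148
So 92^16 ≡ 148 (mod 233), giving a = 16.

16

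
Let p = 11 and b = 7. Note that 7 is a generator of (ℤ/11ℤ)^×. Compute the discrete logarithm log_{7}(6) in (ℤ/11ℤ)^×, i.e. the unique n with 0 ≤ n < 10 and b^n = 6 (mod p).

Successive powers of 7 modulo 11:
  7^0=1  7^1=7  7^2=5  7^3=2  7^4=3  7^5=10
  7^6=4  7^7=6
So 7^7 ≡ 6 (mod 11), giving n = 7.

7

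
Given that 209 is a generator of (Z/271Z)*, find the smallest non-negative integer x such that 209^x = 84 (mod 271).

81

Baby-step giant-step with m = ceil(sqrt(270)) = 17.
Baby table (209^j mod 271 for j=0..16):
  0:1  1:209  2:50  3:152  4:61  5:12  6:69  7:58
  8:198  9:190  10:144  11:15  12:154  13:208  14:112  15:102
  16:180
Giant step factor: 209^(-17) ≡ 94 (mod 271).
Scan 84·94^i mod 271 for i = 0, 1, …:
  i=0: 84   i=1: 37   i=2: 226   i=3: 106
  i=4: 208
Match at i=4, j=13: x = 4·17 + 13 = 81.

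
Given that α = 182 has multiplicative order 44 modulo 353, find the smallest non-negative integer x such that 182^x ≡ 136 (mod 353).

10

Baby-step giant-step with m = ceil(sqrt(44)) = 7.
Baby table (182^j mod 353 for j=0..6):
  0:1  1:182  2:295  3:34  4:187  5:146  6:97
Giant step factor: 182^(-7) ≡ 265 (mod 353).
Scan 136·265^i mod 353 for i = 0, 1, …:
  i=0: 136   i=1: 34
Match at i=1, j=3: x = 1·7 + 3 = 10.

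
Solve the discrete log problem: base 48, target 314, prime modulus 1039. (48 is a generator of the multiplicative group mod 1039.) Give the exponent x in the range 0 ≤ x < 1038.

Baby-step giant-step with m = ceil(sqrt(1038)) = 33.
Baby table (48^j mod 1039 for j=0..32):
  0:1  1:48  2:226  3:458  4:165  5:647  6:925  7:762
  8:211  9:777  10:931  11:11  12:528  13:408  14:882  15:776
  16:883  17:824  18:70  19:243  20:235  21:890  22:121  23:613
  24:332  25:351  26:224  27:362  28:752  29:770  30:595  31:507
  32:439
Giant step factor: 48^(-33) ≡ 886 (mod 1039).
Scan 314·886^i mod 1039 for i = 0, 1, …:
  i=0: 314   i=1: 791   i=2: 540   i=3: 500
  i=4: 386   i=5: 165
Match at i=5, j=4: x = 5·33 + 4 = 169.

169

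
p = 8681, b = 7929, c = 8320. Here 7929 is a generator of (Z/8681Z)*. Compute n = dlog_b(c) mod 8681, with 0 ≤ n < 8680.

5452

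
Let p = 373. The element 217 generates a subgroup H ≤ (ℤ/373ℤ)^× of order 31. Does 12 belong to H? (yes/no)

yes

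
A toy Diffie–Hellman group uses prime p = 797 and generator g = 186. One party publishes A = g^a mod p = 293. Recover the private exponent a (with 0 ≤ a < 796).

38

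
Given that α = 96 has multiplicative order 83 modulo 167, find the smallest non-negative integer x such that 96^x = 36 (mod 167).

41

Baby-step giant-step with m = ceil(sqrt(83)) = 10.
Baby table (96^j mod 167 for j=0..9):
  0:1  1:96  2:31  3:137  4:126  5:72  6:65  7:61
  8:11  9:54
Giant step factor: 96^(-10) ≡ 24 (mod 167).
Scan 36·24^i mod 167 for i = 0, 1, …:
  i=0: 36   i=1: 29   i=2: 28   i=3: 4
  i=4: 96
Match at i=4, j=1: x = 4·10 + 1 = 41.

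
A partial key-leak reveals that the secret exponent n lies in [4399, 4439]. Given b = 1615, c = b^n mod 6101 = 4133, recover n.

Compute 1615^4399 mod 6101 = 2379, then multiply by 1615 repeatedly:
  1615^4399=2379  1615^4400=4556  1615^4401=134  1615^4402=2875  1615^4403=264
  1615^4404=5391  1615^4405=338  1615^4406=2881  1615^4407=3853  1615^4408=5676
  1615^4409=3038  1615^4410=1166  1615^4411=3982  1615^4412=476  1615^4413=14
  1615^4414=4307  1615^4415=665  1615^4416=199  1615^4417=4133
Found 4133 at exponent 4417.

4417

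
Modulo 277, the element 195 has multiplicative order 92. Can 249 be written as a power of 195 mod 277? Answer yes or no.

249 ∈ ⟨195⟩ iff 249^92 ≡ 1 (mod 277), since |⟨195⟩| = 92.
249^92 mod 277 = 116.
Since 116 ≠ 1, 249 does not lie in the subgroup.

no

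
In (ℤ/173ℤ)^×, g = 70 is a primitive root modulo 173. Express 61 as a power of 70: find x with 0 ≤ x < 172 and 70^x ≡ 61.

167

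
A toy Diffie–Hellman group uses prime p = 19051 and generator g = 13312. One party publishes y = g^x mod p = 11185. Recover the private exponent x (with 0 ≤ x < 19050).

Baby-step giant-step with m = ceil(sqrt(19050)) = 139.
Baby table (13312^j mod 19051 for j=0..138):
  0:1  1:13312  2:15993  3:3891  4:16374  5:8197  6:13387  7:4690
  8:3153  9:3383  10:16983  11:18530  12:18063  13:11985  14:11246  15:3994
  16:15838  17:17090  18:14089  19:14724  20:9200  21:10572  22:4727  23:371
  24:4543  25:8542  26:14736  27:16536  28:11978  29:13317  30:6349  31:7652
  32:16778  33:13863  34:16270  35:14472  36:7552  37:97  38:14847  39:8190
  40:15458  41:7045  42:14018  43:3071  44:16757  45:1025  46:4284  47:8965
  48:6616  49:18470  50:434  51:4955  52:6398  53:12206  54:293  55:14012
  56:18454  57:16054  58:15781  59:1295  60:16936  61:2498  62:9381  63:567
  64:3708  65:18806  66:15332  67:6221  68:18306  69:8131  70:11141  71:16008
  72:13061  73:8606  74:9409  75:11334  76:13339  77:13448  78:16580  79:7125
  80:12122  81:6094  82:4170  83:15477  84:12310  85:13069  86:796  87:3996
  88:4360  89:10974  90:2820  91:9370  92:6543  93:18295  94:14107  95:6677
  96:11309  97:4406  98:13694  99:14560  100:16897  101:16758  102:14337  103:1226
  104:12856  105:3939  106:7616  107:13821  108:9645  109:9551  110:15589  111:17276
  112:13491  113:17466  114:8988  115:7976  116:5289  117:13723  118:537  119:4419
  120:15291  121:12908  122:10327  123:1008  124:6592  125:3798  126:16673  127:6826
  128:13493  129:5988  130:2872  131:15758  132:18986  133:11066  134:8260  135:13799
  136:2546  137:623  138:6191
Giant step factor: 13312^(-139) ≡ 17370 (mod 19051).
Scan 11185·17370^i mod 19051 for i = 0, 1, …:
  i=0: 11185   i=1: 1352   i=2: 13408   i=3: 17536
  i=4: 12932   i=5: 17550   i=6: 8449   i=7: 9277
  i=8: 8132   i=9: 8726     …   i=105: 15925
  i=106: 15781
Match at i=106, j=58: x = 106·139 + 58 = 14792.

14792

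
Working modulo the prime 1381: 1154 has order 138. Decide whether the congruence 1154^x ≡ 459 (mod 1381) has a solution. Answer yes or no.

yes

459 ∈ ⟨1154⟩ iff 459^138 ≡ 1 (mod 1381), since |⟨1154⟩| = 138.
459^138 mod 1381 = 1.
Since 1 = 1, 459 lies in the subgroup.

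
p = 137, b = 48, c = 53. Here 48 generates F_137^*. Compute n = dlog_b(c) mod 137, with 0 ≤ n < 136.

43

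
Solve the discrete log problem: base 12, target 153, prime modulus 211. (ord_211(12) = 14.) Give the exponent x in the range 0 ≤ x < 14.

Successive powers of 12 modulo 211:
  12^0=1  12^1=12  12^2=144  12^3=40  12^4=58  12^5=63
  12^6=123  12^7=210  12^8=199  12^9=67  12^10=171  12^11=153
So 12^11 ≡ 153 (mod 211), giving x = 11.

11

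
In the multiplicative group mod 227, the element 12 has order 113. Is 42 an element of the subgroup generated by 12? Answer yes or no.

no

42 ∈ ⟨12⟩ iff 42^113 ≡ 1 (mod 227), since |⟨12⟩| = 113.
42^113 mod 227 = 226.
Since 226 ≠ 1, 42 does not lie in the subgroup.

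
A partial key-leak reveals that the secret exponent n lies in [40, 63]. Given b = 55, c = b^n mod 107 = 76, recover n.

Compute 55^40 mod 107 = 16, then multiply by 55 repeatedly:
  55^40=16  55^41=24  55^42=36  55^43=54  55^44=81
  55^45=68  55^46=102  55^47=46  55^48=69  55^49=50
  55^50=75  55^51=59  55^52=35  55^53=106  55^54=52
  55^55=78  55^56=10  55^57=15  55^58=76
Found 76 at exponent 58.

58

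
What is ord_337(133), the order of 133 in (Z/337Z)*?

48

The order of 133 must divide p − 1 = 336 = 2^4 · 3 · 7.
Divisors: 1, 2, 3, 4, 6, 7, 8, 12, 14, 16, 21, 24, 28, 42, 48, 56, 84, 112, 168, 336.
Check each in increasing order: 133^1 ≡ 133;  133^2 ≡ 165;  133^3 ≡ 40;  133^4 ≡ 265;  133^6 ≡ 252;  133^7 ≡ 153;  133^8 ≡ 129;  133^12 ≡ 148;  133^14 ≡ 156;  133^16 ≡ 128;  133^21 ≡ 278;  133^24 ≡ 336;  133^28 ≡ 72;  133^42 ≡ 111;  133^48 ≡ 1.
Smallest exponent giving 1 is 48.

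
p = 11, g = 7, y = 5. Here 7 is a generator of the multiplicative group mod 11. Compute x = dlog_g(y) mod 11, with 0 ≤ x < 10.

Successive powers of 7 modulo 11:
  7^0=1  7^1=7  7^2=5
So 7^2 ≡ 5 (mod 11), giving x = 2.

2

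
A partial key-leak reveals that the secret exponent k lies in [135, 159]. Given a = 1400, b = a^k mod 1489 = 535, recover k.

147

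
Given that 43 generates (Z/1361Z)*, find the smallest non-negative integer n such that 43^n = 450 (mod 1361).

520

Baby-step giant-step with m = ceil(sqrt(1360)) = 37.
Baby table (43^j mod 1361 for j=0..36):
  0:1  1:43  2:488  3:569  4:1330  5:28  6:1204  7:54
  8:961  9:493  10:784  11:1048  12:151  13:1049  14:194  15:176
  16:763  17:145  18:791  19:1349  20:845  21:949  22:1338  23:372
  24:1025  25:523  26:713  27:717  28:889  29:119  30:1034  31:910
  32:1022  33:394  34:610  35:371  36:982
Giant step factor: 43^(-37) ≡ 350 (mod 1361).
Scan 450·350^i mod 1361 for i = 0, 1, …:
  i=0: 450   i=1: 985   i=2: 417   i=3: 323
  i=4: 87   i=5: 508   i=6: 870   i=7: 997
  i=8: 534   i=9: 443     …   i=13: 748
  i=14: 488
Match at i=14, j=2: n = 14·37 + 2 = 520.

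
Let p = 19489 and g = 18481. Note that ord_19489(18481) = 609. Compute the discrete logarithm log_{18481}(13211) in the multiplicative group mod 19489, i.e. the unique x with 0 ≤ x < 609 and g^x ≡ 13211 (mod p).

Baby-step giant-step with m = ceil(sqrt(609)) = 25.
Baby table (18481^j mod 19489 for j=0..24):
  0:1  1:18481  2:2636  3:12905  4:10412  5:9275  6:5520  7:9694
  8:11926  9:3305  10:1179  11:397  12:9093  13:13575  14:17167  15:1896
  16:18243  17:8672  18:9185  19:18284  20:6322  21:327  22:1697  23:4456
  24:10311
Giant step factor: 18481^(-25) ≡ 453 (mod 19489).
Scan 13211·453^i mod 19489 for i = 0, 1, …:
  i=0: 13211   i=1: 1460   i=2: 18243
Match at i=2, j=16: x = 2·25 + 16 = 66.

66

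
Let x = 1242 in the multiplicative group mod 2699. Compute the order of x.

1349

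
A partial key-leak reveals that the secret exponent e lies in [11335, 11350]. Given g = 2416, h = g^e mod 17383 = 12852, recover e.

Compute 2416^11335 mod 17383 = 14424, then multiply by 2416 repeatedly:
  2416^11335=14424  2416^11336=12852
Found 12852 at exponent 11336.

11336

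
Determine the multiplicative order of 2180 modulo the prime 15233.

15232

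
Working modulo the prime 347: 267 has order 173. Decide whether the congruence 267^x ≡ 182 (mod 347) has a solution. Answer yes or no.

yes

182 ∈ ⟨267⟩ iff 182^173 ≡ 1 (mod 347), since |⟨267⟩| = 173.
182^173 mod 347 = 1.
Since 1 = 1, 182 lies in the subgroup.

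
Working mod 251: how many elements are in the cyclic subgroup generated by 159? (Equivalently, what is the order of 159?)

250

The order of 159 must divide p − 1 = 250 = 2 · 5^3.
Divisors: 1, 2, 5, 10, 25, 50, 125, 250.
Check each in increasing order: 159^1 ≡ 159;  159^2 ≡ 181;  159^5 ≡ 247;  159^10 ≡ 16;  159^25 ≡ 231;  159^50 ≡ 149;  159^125 ≡ 250;  159^250 ≡ 1.
Smallest exponent giving 1 is 250.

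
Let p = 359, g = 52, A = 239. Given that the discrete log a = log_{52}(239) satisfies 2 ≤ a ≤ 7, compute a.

3

Compute 52^2 mod 359 = 191, then multiply by 52 repeatedly:
  52^2=191  52^3=239
Found 239 at exponent 3.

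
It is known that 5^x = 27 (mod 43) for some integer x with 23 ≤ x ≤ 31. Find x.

27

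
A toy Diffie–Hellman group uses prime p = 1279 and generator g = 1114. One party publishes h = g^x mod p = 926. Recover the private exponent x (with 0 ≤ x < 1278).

784

Baby-step giant-step with m = ceil(sqrt(1278)) = 36.
Baby table (1114^j mod 1279 for j=0..35):
  0:1  1:1114  2:366  3:1002  4:940  5:938  6:1268  7:536
  8:1090  9:489  10:1171  11:1193  12:121  13:499  14:800  15:1016
  16:1188  17:946  18:1227  19:906  20:153  21:335  22:1001  23:1105
  24:572  25:266  26:875  27:152  28:500  29:635  30:103  31:911
  32:607  33:886  34:895  35:689
Giant step factor: 1114^(-36) ≡ 1060 (mod 1279).
Scan 926·1060^i mod 1279 for i = 0, 1, …:
  i=0: 926   i=1: 567   i=2: 1169   i=3: 1068
  i=4: 165   i=5: 956   i=6: 392   i=7: 1124
  i=8: 691   i=9: 872     …   i=20: 97
  i=21: 500
Match at i=21, j=28: x = 21·36 + 28 = 784.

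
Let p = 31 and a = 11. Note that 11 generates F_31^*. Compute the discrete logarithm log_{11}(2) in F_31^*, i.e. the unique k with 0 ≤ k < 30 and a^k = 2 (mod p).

18

Successive powers of 11 modulo 31:
  11^0=1  11^1=11  11^2=28  11^3=29  11^4=9  11^5=6
  11^6=4  11^7=13  11^8=19  11^9=23  11^10=5  11^11=24
  11^12=16  11^13=21  11^14=14  11^15=30  11^16=20  11^17=3
  11^18=2
So 11^18 ≡ 2 (mod 31), giving k = 18.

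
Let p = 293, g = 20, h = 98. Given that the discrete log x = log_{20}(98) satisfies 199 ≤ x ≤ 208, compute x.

201

Compute 20^199 mod 293 = 157, then multiply by 20 repeatedly:
  20^199=157  20^200=210  20^201=98
Found 98 at exponent 201.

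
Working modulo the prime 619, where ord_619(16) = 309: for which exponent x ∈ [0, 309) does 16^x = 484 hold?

61

Baby-step giant-step with m = ceil(sqrt(309)) = 18.
Baby table (16^j mod 619 for j=0..17):
  0:1  1:16  2:256  3:382  4:541  5:609  6:459  7:535
  8:513  9:161  10:100  11:362  12:221  13:441  14:247  15:238
  16:94  17:266
Giant step factor: 16^(-18) ≡ 209 (mod 619).
Scan 484·209^i mod 619 for i = 0, 1, …:
  i=0: 484   i=1: 259   i=2: 278   i=3: 535
Match at i=3, j=7: x = 3·18 + 7 = 61.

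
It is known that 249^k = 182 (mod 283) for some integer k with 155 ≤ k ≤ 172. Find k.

161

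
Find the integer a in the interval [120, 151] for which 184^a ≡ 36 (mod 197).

140

Compute 184^120 mod 197 = 90, then multiply by 184 repeatedly:
  184^120=90  184^121=12  184^122=41  184^123=58  184^124=34
  184^125=149  184^126=33  184^127=162  184^128=61  184^129=192
  184^130=65  184^131=140  184^132=150  184^133=20  184^134=134
  184^135=31  184^136=188  184^137=117  184^138=55  184^139=73
  184^140=36
Found 36 at exponent 140.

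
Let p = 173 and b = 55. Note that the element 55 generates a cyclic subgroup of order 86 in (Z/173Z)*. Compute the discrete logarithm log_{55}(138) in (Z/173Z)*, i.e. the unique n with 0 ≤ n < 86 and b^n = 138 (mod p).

84

Baby-step giant-step with m = ceil(sqrt(86)) = 10.
Baby table (55^j mod 173 for j=0..9):
  0:1  1:55  2:84  3:122  4:136  5:41  6:6  7:157
  8:158  9:40
Giant step factor: 55^(-10) ≡ 60 (mod 173).
Scan 138·60^i mod 173 for i = 0, 1, …:
  i=0: 138   i=1: 149   i=2: 117   i=3: 100
  i=4: 118   i=5: 160   i=6: 85   i=7: 83
  i=8: 136
Match at i=8, j=4: n = 8·10 + 4 = 84.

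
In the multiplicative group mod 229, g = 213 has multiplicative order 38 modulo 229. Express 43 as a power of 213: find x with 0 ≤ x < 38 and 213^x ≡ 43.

18

Successive powers of 213 modulo 229:
  213^0=1  213^1=213  213^2=27  213^3=26  213^4=42  213^5=15
  213^6=218  213^7=176  213^8=161  213^9=172  213^10=225  213^11=64
  213^12=121  213^13=125  213^14=61  213^15=169  213^16=44  213^17=212
  213^18=43
So 213^18 ≡ 43 (mod 229), giving x = 18.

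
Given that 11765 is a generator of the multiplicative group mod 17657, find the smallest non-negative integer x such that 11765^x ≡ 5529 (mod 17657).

Baby-step giant-step with m = ceil(sqrt(17656)) = 133.
Baby table (11765^j mod 17657 for j=0..132):
  0:1  1:11765  2:2002  3:16749  4:17522  5:855  6:12242  7:16638
  8:568  9:8174  10:7088  11:13966  12:11605  13:8901  14:14255  15:3889
  16:4798  17:16698  18:188  19:4695  20:5579  21:5866  22:9934  23:1827
  24:6086  25:2655  26:842  27:553  28:8269  29:12372  30:9929  31:13630
  32:13733  33:7195  34:1517  35:13935  36:30  37:17467  38:7089  39:8074
  40:13607  41:7993  42:14120  43:4744  44:17040  45:15679  46:756  47:12869
  48:12667  49:2175  50:3882  51:10728  52:2684  53:6544  54:5640  55:17251
  56:8457  57:17067  58:15508  59:1839  60:6010  61:9022  62:7603  63:16590
  64:872  65:363  66:15358  67:2789  68:5879  69:3966  70:10196  71:11939
  72:900  73:11957  74:786  75:12679  76:2099  77:10249  78:17489  79:1064
  80:16804  81:11288  82:5023  83:15273  84:9213  85:12279  86:10518  87:4014
  88:9892  89:2093  90:10287  91:5477  92:6512  93:17614  94:6158  95:2199
  96:3730  97:5805  98:16206  99:3304  100:8503  101:10890  102:1658  103:13042
  104:17457  105:13038  106:5711  107:5030  108:9343  109:5570  110:5923  111:9573
  112:9999  113:7301  114:12617  115:14263  116:9724  117:3157  118:9434  119:16765
  120:11535  121:15230  122:15371  123:14478  124:14248  125:9819  126:8441  127:5397
  128:1133  129:16367  130:8170  131:12999  132:5958
Giant step factor: 11765^(-133) ≡ 17460 (mod 17657).
Scan 5529·17460^i mod 17657 for i = 0, 1, …:
  i=0: 5529   i=1: 5521   i=2: 7097   i=3: 14451
  i=4: 13587   i=5: 7225   i=6: 6892   i=7: 1865
  i=8: 3392   i=9: 2742     …   i=54: 221
  i=55: 9434
Match at i=55, j=118: x = 55·133 + 118 = 7433.

7433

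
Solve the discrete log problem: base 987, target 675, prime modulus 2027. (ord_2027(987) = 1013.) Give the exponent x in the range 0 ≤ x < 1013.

Baby-step giant-step with m = ceil(sqrt(1013)) = 32.
Baby table (987^j mod 2027 for j=0..31):
  0:1  1:987  2:1209  3:1407  4:214  5:410  6:1297  7:1102
  8:1202  9:579  10:1886  11:696  12:1826  13:259  14:231  15:973
  16:1580  17:697  18:786  19:1468  20:1638  21:1187  22:1990  23:1994
  24:1888  25:643  26:190  27:1046  28:659  29:1793  30:120  31:874
Giant step factor: 987^(-32) ≡ 983 (mod 2027).
Scan 675·983^i mod 2027 for i = 0, 1, …:
  i=0: 675   i=1: 696
Match at i=1, j=11: x = 1·32 + 11 = 43.

43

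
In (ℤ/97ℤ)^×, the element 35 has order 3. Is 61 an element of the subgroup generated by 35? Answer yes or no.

yes

61 ∈ ⟨35⟩ iff 61^3 ≡ 1 (mod 97), since |⟨35⟩| = 3.
61^3 mod 97 = 1.
Since 1 = 1, 61 lies in the subgroup.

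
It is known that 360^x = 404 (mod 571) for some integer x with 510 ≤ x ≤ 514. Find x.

Compute 360^510 mod 571 = 116, then multiply by 360 repeatedly:
  360^510=116  360^511=77  360^512=312  360^513=404
Found 404 at exponent 513.

513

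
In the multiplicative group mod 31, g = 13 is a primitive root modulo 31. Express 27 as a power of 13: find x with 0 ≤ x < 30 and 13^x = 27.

Successive powers of 13 modulo 31:
  13^0=1  13^1=13  13^2=14  13^3=27
So 13^3 ≡ 27 (mod 31), giving x = 3.

3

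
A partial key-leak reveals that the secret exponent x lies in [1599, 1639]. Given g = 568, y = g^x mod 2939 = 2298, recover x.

Compute 568^1599 mod 2939 = 672, then multiply by 568 repeatedly:
  568^1599=672  568^1600=2565  568^1601=2115  568^1602=2208  568^1603=2130
  568^1604=1911  568^1605=957  568^1606=2800  568^1607=401  568^1608=1465
  568^1609=383  568^1610=58  568^1611=615  568^1612=2518  568^1613=1870
  568^1614=1181  568^1615=716  568^1616=1106  568^1617=2201  568^1618=1093
  568^1619=695  568^1620=934  568^1621=1492  568^1622=1024  568^1623=2649
  568^1624=2803  568^1625=2105  568^1626=2406  568^1627=2912  568^1628=2298
Found 2298 at exponent 1628.

1628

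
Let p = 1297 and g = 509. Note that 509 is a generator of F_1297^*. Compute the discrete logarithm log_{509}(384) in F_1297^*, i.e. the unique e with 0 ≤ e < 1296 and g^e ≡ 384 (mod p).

330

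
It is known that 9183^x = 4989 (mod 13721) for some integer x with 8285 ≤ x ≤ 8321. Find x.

8306

Compute 9183^8285 mod 13721 = 9968, then multiply by 9183 repeatedly:
  9183^8285=9968  9183^8286=3353  9183^8287=675  9183^8288=10354  9183^8289=7973
  9183^8290=803  9183^8291=5772  9183^8292=53  9183^8293=6464  9183^8294=1866
  9183^8295=11670  9183^8296=4600  9183^8297=8562  9183^8298=3516  9183^8299=1915
  9183^8300=8844  9183^8301=13574  9183^8302=8478  9183^8303=520  9183^8304=252
  9183^8305=8988  9183^8306=4989
Found 4989 at exponent 8306.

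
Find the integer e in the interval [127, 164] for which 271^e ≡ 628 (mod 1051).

138

Compute 271^127 mod 1051 = 832, then multiply by 271 repeatedly:
  271^127=832  271^128=558  271^129=925  271^130=537  271^131=489
  271^132=93  271^133=1030  271^134=615  271^135=607  271^136=541
  271^137=522  271^138=628
Found 628 at exponent 138.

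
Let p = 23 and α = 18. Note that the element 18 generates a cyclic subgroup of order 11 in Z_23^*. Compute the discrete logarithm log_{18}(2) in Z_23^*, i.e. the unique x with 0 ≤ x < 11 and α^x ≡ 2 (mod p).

Successive powers of 18 modulo 23:
  18^0=1  18^1=18  18^2=2
So 18^2 ≡ 2 (mod 23), giving x = 2.

2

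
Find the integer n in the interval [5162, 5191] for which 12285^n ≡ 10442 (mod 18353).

5182

Compute 12285^5162 mod 18353 = 15390, then multiply by 12285 repeatedly:
  12285^5162=15390  12285^5163=11897  12285^5164=9706  12285^5165=17122  12285^5166=37
  12285^5167=14073  12285^5168=1545  12285^5169=3323  12285^5170=5983  12285^5171=15743
  12285^5172=17194  12285^5173=3613  12285^5174=8151  12285^5175=1067  12285^5176=4053
  12285^5177=17769  12285^5178=1583  12285^5179=11328  12285^5180=12034  12285^5181=4275
  12285^5182=10442
Found 10442 at exponent 5182.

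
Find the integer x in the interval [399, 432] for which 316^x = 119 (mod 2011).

426

Compute 316^399 mod 2011 = 1571, then multiply by 316 repeatedly:
  316^399=1571  316^400=1730  316^401=1699  316^402=1958  316^403=1351
  316^404=584  316^405=1543  316^406=926  316^407=1021  316^408=876
  316^409=1309  316^410=1389  316^411=526  316^412=1314  316^413=958
  316^414=1078  316^415=789  316^416=1971  316^417=1437  316^418=1617
  316^419=178  316^420=1951  316^421=1150  316^422=1420  316^423=267
  316^424=1921  316^425=1725  316^426=119
Found 119 at exponent 426.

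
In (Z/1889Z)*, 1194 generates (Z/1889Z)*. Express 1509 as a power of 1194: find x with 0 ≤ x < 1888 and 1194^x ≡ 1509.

Baby-step giant-step with m = ceil(sqrt(1888)) = 44.
Baby table (1194^j mod 1889 for j=0..43):
  0:1  1:1194  2:1330  3:1260  4:796  5:257  6:840  7:1790
  8:801  9:560  10:1823  11:534  12:1003  13:1845  14:356  15:39
  16:1230  17:867  18:26  19:820  20:578  21:647  22:1806  23:1015
  24:1061  25:1204  26:47  27:1337  28:173  29:661  30:1521  31:745
  32:1700  33:1014  34:1756  35:1763  36:676  37:541  38:1805  39:1710
  40:1620  41:1833  42:1140  43:1080
Giant step factor: 1194^(-44) ≡ 1130 (mod 1889).
Scan 1509·1130^i mod 1889 for i = 0, 1, …:
  i=0: 1509   i=1: 1292   i=2: 1652   i=3: 428
  i=4: 56   i=5: 943   i=6: 194   i=7: 96
  i=8: 807   i=9: 1412     …   i=25: 1634
  i=26: 867
Match at i=26, j=17: x = 26·44 + 17 = 1161.

1161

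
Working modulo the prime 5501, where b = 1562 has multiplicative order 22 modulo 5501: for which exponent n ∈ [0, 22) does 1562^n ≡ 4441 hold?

Successive powers of 1562 modulo 5501:
  1562^0=1  1562^1=1562  1562^2=2901  1562^3=4039  1562^4=4772  1562^5=9
  1562^6=3056  1562^7=4105  1562^8=3345  1562^9=4441
So 1562^9 ≡ 4441 (mod 5501), giving n = 9.

9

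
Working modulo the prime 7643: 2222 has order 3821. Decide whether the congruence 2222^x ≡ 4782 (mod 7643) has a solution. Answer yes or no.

4782 ∈ ⟨2222⟩ iff 4782^3821 ≡ 1 (mod 7643), since |⟨2222⟩| = 3821.
4782^3821 mod 7643 = 1.
Since 1 = 1, 4782 lies in the subgroup.

yes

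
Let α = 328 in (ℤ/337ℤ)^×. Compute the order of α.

84

The order of 328 must divide p − 1 = 336 = 2^4 · 3 · 7.
Divisors: 1, 2, 3, 4, 6, 7, 8, 12, 14, 16, 21, 24, 28, 42, 48, 56, 84, 112, 168, 336.
Check each in increasing order: 328^1 ≡ 328;  328^2 ≡ 81;  328^3 ≡ 282;  328^4 ≡ 158;  328^6 ≡ 329;  328^7 ≡ 72;  328^8 ≡ 26;  328^12 ≡ 64;  328^14 ≡ 129;  328^16 ≡ 2;  328^21 ≡ 189;  328^24 ≡ 52;  328^28 ≡ 128;  328^42 ≡ 336;  328^48 ≡ 8;  328^56 ≡ 208;  328^84 ≡ 1.
Smallest exponent giving 1 is 84.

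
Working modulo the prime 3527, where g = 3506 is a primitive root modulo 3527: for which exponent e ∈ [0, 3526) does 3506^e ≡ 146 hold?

Baby-step giant-step with m = ceil(sqrt(3526)) = 60.
Baby table (3506^j mod 3527 for j=0..59):
  0:1  1:3506  2:441  3:1320  4:496  5:165  6:62  7:2225
  8:2653  9:719  10:2536  11:3176  12:317  13:397  14:2244  15:2254
  16:2044  17:2927  18:2019  19:3452  20:1575  21:2195  22:3283  23:1597
  24:1733  25:2404  26:2421  27:2064  28:2507  29:258  30:1636  31:914
  32:1968  33:996  34:246  35:1888  36:2676  37:236  38:2098  39:1793
  40:1144  41:665  42:143  43:524  44:3104  45:1829  46:388  47:2433
  48:1812  49:745  50:1990  51:534  52:2894  53:2712  54:3007  55:339
  56:3462  57:1365  58:3078  59:2375
Giant step factor: 3506^(-60) ≡ 2278 (mod 3527).
Scan 146·2278^i mod 3527 for i = 0, 1, …:
  i=0: 146   i=1: 1050   i=2: 594   i=3: 2291
  i=4: 2465   i=5: 286   i=6: 2540   i=7: 1840
  i=8: 1444   i=9: 2268     …   i=43: 698
  i=44: 2894
Match at i=44, j=52: e = 44·60 + 52 = 2692.

2692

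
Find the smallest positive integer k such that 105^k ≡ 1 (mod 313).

The order of 105 must divide p − 1 = 312 = 2^3 · 3 · 13.
Divisors: 1, 2, 3, 4, 6, 8, 12, 13, 24, 26, 39, 52, 78, 104, 156, 312.
Check each in increasing order: 105^1 ≡ 105;  105^2 ≡ 70;  105^3 ≡ 151;  105^4 ≡ 205;  105^6 ≡ 265;  105^8 ≡ 83;  105^12 ≡ 113;  105^13 ≡ 284;  105^24 ≡ 249;  105^26 ≡ 215;  105^39 ≡ 25;  105^52 ≡ 214;  105^78 ≡ 312;  105^104 ≡ 98;  105^156 ≡ 1.
Smallest exponent giving 1 is 156.

156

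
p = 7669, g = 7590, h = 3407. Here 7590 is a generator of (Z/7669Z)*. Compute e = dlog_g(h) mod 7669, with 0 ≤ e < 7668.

5194

Baby-step giant-step with m = ceil(sqrt(7668)) = 88.
Baby table (7590^j mod 7669 for j=0..87):
  0:1  1:7590  2:6241  3:5446  4:6899  5:7147  6:2893  7:1523
  8:2387  9:3152  10:4069  11:647  12:2570  13:4033  14:3491  15:295
  16:7371  17:535  18:3749  19:2920  20:7059  21:2176  22:4483  23:6286
  24:1891  25:3991  26:6809  27:6588  28:1040  29:2199  30:2666  31:4118
  32:4445  33:1619  34:2472  35:4106  36:5393  37:3417  38:6141  39:5677
  40:3988  41:7046  42:3203  43:40  44:4509  45:4232  46:3108  47:7545
  48:2127  49:685  50:7237  51:3452  52:3376  53:1711  54:2873  55:3103
  56:271  57:1598  58:4131  59:3418  60:6062  61:4249  62:1765  63:6276
  64:2681  65:2933  66:6032  67:6619  68:6260  69:3945  70:2774  71:3255
  72:3601  73:6943  74:3671  75:1413  76:3408  77:6852  78:3191  79:988
  80:6307  81:232  82:4679  83:6140  84:5756  85:5416  86:1600  87:3973
Giant step factor: 7590^(-88) ≡ 3507 (mod 7669).
Scan 3407·3507^i mod 7669 for i = 0, 1, …:
  i=0: 3407   i=1: 47   i=2: 3780   i=3: 4428
  i=4: 6940   i=5: 4843   i=6: 5235   i=7: 7228
  i=8: 2551   i=9: 4303     …   i=58: 2709
  i=59: 6241
Match at i=59, j=2: e = 59·88 + 2 = 5194.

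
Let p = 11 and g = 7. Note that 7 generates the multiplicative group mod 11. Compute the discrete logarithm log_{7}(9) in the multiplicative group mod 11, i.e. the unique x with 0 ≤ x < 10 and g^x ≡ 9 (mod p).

8

Successive powers of 7 modulo 11:
  7^0=1  7^1=7  7^2=5  7^3=2  7^4=3  7^5=10
  7^6=4  7^7=6  7^8=9
So 7^8 ≡ 9 (mod 11), giving x = 8.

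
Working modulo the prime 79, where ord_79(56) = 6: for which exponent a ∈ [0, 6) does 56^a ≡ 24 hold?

5

Successive powers of 56 modulo 79:
  56^0=1  56^1=56  56^2=55  56^3=78  56^4=23  56^5=24
So 56^5 ≡ 24 (mod 79), giving a = 5.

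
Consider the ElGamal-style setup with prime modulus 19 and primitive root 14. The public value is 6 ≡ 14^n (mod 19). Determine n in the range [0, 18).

2

Successive powers of 14 modulo 19:
  14^0=1  14^1=14  14^2=6
So 14^2 ≡ 6 (mod 19), giving n = 2.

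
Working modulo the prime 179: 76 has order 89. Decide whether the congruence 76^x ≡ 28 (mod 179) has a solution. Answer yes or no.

no

28 ∈ ⟨76⟩ iff 28^89 ≡ 1 (mod 179), since |⟨76⟩| = 89.
28^89 mod 179 = 178.
Since 178 ≠ 1, 28 does not lie in the subgroup.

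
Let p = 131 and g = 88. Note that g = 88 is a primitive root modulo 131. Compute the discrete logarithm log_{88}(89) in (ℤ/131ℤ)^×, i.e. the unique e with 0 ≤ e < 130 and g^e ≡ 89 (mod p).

Successive powers of 88 modulo 131:
  88^0=1  88^1=88  88^2=15  88^3=10  88^4=94  88^5=19
  88^6=100  88^7=23  88^8=59  88^9=83  88^10=99  88^11=66
  88^12=44  88^13=73  88^14=5  88^15=47  88^16=75  88^17=50
  88^18=77  88^19=95  88^20=107  88^21=115  88^22=33  88^23=22
  88^24=102  88^25=68  88^26=89
So 88^26 ≡ 89 (mod 131), giving e = 26.

26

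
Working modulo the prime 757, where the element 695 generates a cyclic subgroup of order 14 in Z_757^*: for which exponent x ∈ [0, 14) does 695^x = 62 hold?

Successive powers of 695 modulo 757:
  695^0=1  695^1=695  695^2=59  695^3=127  695^4=453  695^5=680
  695^6=232  695^7=756  695^8=62
So 695^8 ≡ 62 (mod 757), giving x = 8.

8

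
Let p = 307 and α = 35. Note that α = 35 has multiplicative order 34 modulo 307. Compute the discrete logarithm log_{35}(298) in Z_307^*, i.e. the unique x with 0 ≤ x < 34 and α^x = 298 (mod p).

Successive powers of 35 modulo 307:
  35^0=1  35^1=35  35^2=304  35^3=202  35^4=9  35^5=8
  35^6=280  35^7=283  35^8=81  35^9=72  35^10=64  35^11=91
  35^12=115  35^13=34  35^14=269  35^15=205  35^16=114  35^17=306
  35^18=272  35^19=3  35^20=105  35^21=298
So 35^21 ≡ 298 (mod 307), giving x = 21.

21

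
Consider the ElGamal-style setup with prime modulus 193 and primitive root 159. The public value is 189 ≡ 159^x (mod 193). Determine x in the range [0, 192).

100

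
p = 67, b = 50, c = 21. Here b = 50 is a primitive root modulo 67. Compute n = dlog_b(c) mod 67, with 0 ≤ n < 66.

2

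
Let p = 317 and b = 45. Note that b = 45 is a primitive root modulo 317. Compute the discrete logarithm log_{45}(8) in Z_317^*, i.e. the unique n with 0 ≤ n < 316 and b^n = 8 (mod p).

87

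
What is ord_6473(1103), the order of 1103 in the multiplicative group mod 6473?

3236

The order of 1103 must divide p − 1 = 6472 = 2^3 · 809.
Divisors: 1, 2, 4, 8, 809, 1618, 3236, 6472.
Check each in increasing order: 1103^1 ≡ 1103;  1103^2 ≡ 6158;  1103^4 ≡ 2130;  1103^8 ≡ 5800;  1103^809 ≡ 1808;  1103^1618 ≡ 6472;  1103^3236 ≡ 1.
Smallest exponent giving 1 is 3236.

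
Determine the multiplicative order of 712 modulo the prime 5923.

1974

The order of 712 must divide p − 1 = 5922 = 2 · 3^2 · 7 · 47.
Divisors: 1, 2, 3, 6, 7, 9, 14, 18, 21, 42, 47, 63, 94, 126, 141, 282, 329, 423, 658, 846, 987, 1974, 2961, 5922.
Check each in increasing order: 712^1 ≡ 712;  712^2 ≡ 3489;  712^3 ≡ 2431;  712^6 ≡ 4530;  712^7 ≡ 3248;  712^9 ≡ 1573;  712^14 ≡ 641;  712^18 ≡ 4438;  712^21 ≡ 2995;  712^42 ≡ 2603;  712^47 ≡ 639;  712^63 ≡ 1317;  712^94 ≡ 5557;  712^126 ≡ 4973;  712^141 ≡ 3046;  712^282 ≡ 2698;  712^329 ≡ 429;  712^423 ≡ 2907;  712^658 ≡ 428;  712^846 ≡ 4451;  712^987 ≡ 5922;  712^1974 ≡ 1.
Smallest exponent giving 1 is 1974.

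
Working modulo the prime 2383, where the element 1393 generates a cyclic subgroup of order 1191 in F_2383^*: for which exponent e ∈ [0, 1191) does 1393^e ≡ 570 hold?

Baby-step giant-step with m = ceil(sqrt(1191)) = 35.
Baby table (1393^j mod 2383 for j=0..34):
  0:1  1:1393  2:687  3:1408  4:135  5:2181  6:2191  7:1823
  8:1544  9:1326  10:293  11:656  12:1119  13:285  14:1427  15:389
  16:936  17:347  18:2005  19:89  20:61  21:1568  22:1396  23:100
  24:1086  25:1976  26:203  27:1585  28:1247  29:2247  30:1192  31:1888
  32:1535  33:704  34:1259
Giant step factor: 1393^(-35) ≡ 755 (mod 2383).
Scan 570·755^i mod 2383 for i = 0, 1, …:
  i=0: 570   i=1: 1410   i=2: 1732   i=3: 1776
  i=4: 1634   i=5: 1659   i=6: 1470   i=7: 1755
  i=8: 77   i=9: 943     …   i=32: 543
  i=33: 89
Match at i=33, j=19: e = 33·35 + 19 = 1174.

1174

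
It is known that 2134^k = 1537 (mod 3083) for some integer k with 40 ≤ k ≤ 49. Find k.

Compute 2134^40 mod 3083 = 2251, then multiply by 2134 repeatedly:
  2134^40=2251  2134^41=320  2134^42=1537
Found 1537 at exponent 42.

42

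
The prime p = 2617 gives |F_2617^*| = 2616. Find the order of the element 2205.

The order of 2205 must divide p − 1 = 2616 = 2^3 · 3 · 109.
Divisors: 1, 2, 3, 4, 6, 8, 12, 24, 109, 218, 327, 436, 654, 872, 1308, 2616.
Check each in increasing order: 2205^1 ≡ 2205;  2205^2 ≡ 2256;  2205^3 ≡ 2180;  2205^4 ≡ 2088;  2205^6 ≡ 2545;  2205^8 ≡ 2439;  2205^12 ≡ 2567;  2205^24 ≡ 2500;  2205^109 ≡ 2104;  2205^218 ≡ 1469;  2205^327 ≡ 99;  2205^436 ≡ 1553;  2205^654 ≡ 1950;  2205^872 ≡ 1552;  2205^1308 ≡ 2616;  2205^2616 ≡ 1.
Smallest exponent giving 1 is 2616.

2616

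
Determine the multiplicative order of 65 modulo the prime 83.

The order of 65 must divide p − 1 = 82 = 2 · 41.
Divisors: 1, 2, 41, 82.
Check each in increasing order: 65^1 ≡ 65;  65^2 ≡ 75;  65^41 ≡ 1.
Smallest exponent giving 1 is 41.

41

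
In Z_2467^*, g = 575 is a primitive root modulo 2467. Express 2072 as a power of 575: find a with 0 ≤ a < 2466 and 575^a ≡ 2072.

Baby-step giant-step with m = ceil(sqrt(2466)) = 50.
Baby table (575^j mod 2467 for j=0..49):
  0:1  1:575  2:47  3:2355  4:2209  5:2137  6:209  7:1759
  8:2422  9:1262  10:352  11:106  12:1742  13:48  14:463  15:2256
  16:2025  17:2418  18:1429  19:164  20:554  21:307  22:1368  23:2094
  24:154  25:2205  26:2304  27:21  28:2207  29:987  30:115  31:1983
  32:471  33:1922  34:2401  35:1522  36:1832  37:2458  38:2226  39:2044
  40:1008  41:2322  42:503  43:586  44:1438  45:405  46:977  47:1766
  48:1513  49:1591
Giant step factor: 575^(-50) ≡ 1342 (mod 2467).
Scan 2072·1342^i mod 2467 for i = 0, 1, …:
  i=0: 2072   i=1: 315   i=2: 873   i=3: 2208
  i=4: 269   i=5: 816   i=6: 2191   i=7: 2125
  i=8: 2365   i=9: 1268   i=10: 1893   i=11: 1863
  i=12: 1075   i=13: 1922
Match at i=13, j=33: a = 13·50 + 33 = 683.

683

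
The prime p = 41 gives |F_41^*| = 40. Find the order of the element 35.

The order of 35 must divide p − 1 = 40 = 2^3 · 5.
Divisors: 1, 2, 4, 5, 8, 10, 20, 40.
Check each in increasing order: 35^1 ≡ 35;  35^2 ≡ 36;  35^4 ≡ 25;  35^5 ≡ 14;  35^8 ≡ 10;  35^10 ≡ 32;  35^20 ≡ 40;  35^40 ≡ 1.
Smallest exponent giving 1 is 40.

40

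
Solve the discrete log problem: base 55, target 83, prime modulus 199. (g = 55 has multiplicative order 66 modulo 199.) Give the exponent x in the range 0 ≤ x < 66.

Baby-step giant-step with m = ceil(sqrt(66)) = 9.
Baby table (55^j mod 199 for j=0..8):
  0:1  1:55  2:40  3:11  4:8  5:42  6:121  7:88
  8:64
Giant step factor: 55^(-9) ≡ 138 (mod 199).
Scan 83·138^i mod 199 for i = 0, 1, …:
  i=0: 83   i=1: 111   i=2: 194   i=3: 106
  i=4: 101   i=5: 8
Match at i=5, j=4: x = 5·9 + 4 = 49.

49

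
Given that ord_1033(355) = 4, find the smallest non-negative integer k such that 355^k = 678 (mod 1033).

Successive powers of 355 modulo 1033:
  355^0=1  355^1=355  355^2=1032  355^3=678
So 355^3 ≡ 678 (mod 1033), giving k = 3.

3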